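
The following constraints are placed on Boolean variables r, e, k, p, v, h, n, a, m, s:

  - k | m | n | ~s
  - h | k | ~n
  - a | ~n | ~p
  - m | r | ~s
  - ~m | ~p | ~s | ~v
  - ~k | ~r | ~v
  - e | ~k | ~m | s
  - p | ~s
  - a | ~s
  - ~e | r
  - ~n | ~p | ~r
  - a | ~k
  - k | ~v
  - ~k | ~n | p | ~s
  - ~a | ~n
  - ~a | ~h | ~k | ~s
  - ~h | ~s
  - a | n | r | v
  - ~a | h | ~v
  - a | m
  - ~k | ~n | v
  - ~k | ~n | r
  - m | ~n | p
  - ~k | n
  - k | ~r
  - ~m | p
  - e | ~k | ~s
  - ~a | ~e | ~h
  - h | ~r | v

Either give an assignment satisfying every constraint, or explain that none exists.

r: False, e: False, k: False, p: True, v: False, h: False, n: False, a: True, m: False, s: False

Set r = False.
  then (~e | r) forces e = False.
Try k = True:
  (a | ~k) forces a = True.
  (~a | ~n) forces n = False.
  clause (~k | n) is falsified — backtrack.
So k = False.
  then (k | ~v) forces v = False.
Set p = True.
Set h = False.
  then (h | k | ~n) forces n = False.
  then (a | n | r | v) forces a = True.
Set m = False.
  then (k | m | n | ~s) forces s = False.
All clauses satisfied.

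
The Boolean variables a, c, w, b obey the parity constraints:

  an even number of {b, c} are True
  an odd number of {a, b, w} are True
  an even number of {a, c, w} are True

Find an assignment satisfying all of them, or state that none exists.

UNSATISFIABLE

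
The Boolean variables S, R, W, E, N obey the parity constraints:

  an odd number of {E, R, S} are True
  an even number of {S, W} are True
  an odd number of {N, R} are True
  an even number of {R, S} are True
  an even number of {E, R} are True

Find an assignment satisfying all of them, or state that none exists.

S = True, R = True, W = True, E = True, N = False

{E, R, S}: 3 true → odd ✓
{S, W}: 2 true → even ✓
{N, R}: 1 true → odd ✓
{R, S}: 2 true → even ✓
{E, R}: 2 true → even ✓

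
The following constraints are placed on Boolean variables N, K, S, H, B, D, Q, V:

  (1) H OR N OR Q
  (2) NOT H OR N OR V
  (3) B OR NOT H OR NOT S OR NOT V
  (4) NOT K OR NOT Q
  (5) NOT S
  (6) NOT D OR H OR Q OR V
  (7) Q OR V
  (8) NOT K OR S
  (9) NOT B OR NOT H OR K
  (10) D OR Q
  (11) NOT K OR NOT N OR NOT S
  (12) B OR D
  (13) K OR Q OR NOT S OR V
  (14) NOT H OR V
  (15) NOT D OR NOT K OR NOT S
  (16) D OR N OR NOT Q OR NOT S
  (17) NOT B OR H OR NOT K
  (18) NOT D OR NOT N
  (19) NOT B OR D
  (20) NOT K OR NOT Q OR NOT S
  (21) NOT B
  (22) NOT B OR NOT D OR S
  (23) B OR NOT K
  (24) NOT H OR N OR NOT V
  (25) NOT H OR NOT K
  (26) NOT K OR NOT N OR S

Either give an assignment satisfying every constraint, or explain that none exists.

Unit clause (NOT S) forces S = False.
In (NOT K OR S) only NOT K is left, so K = False.
Unit clause (NOT B) forces B = False.
In (B OR D) only D is left, so D = True.
In (NOT D OR NOT N) only NOT N is left, so N = False.
Try H = True:
  (NOT H OR N OR V) forces V = True.
  clause (NOT H OR N OR NOT V) is falsified — backtrack.
So H = False.
  then (H OR N OR Q) forces Q = True.
Set V = True.
All clauses satisfied.

N = False; K = False; S = False; H = False; B = False; D = True; Q = True; V = True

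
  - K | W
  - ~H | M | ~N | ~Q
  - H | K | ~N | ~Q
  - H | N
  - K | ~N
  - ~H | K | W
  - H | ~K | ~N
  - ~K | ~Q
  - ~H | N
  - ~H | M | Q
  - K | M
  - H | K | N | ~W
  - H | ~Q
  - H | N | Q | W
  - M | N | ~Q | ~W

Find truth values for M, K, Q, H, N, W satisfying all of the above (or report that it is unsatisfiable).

Try M = False:
  (K | M) forces K = True.
  (~K | ~Q) forces Q = False.
  (~H | M | Q) forces H = False.
  (H | N) forces N = True.
  clause (H | ~K | ~N) is falsified — backtrack.
So M = True.
Try K = False:
  (K | W) forces W = True.
  (K | ~N) forces N = False.
  (H | N) forces H = True.
  clause (~H | N) is falsified — backtrack.
So K = True.
  then (~K | ~Q) forces Q = False.
Set H = True.
  then (~H | N) forces N = True.
Set W = False.
All clauses satisfied.

M = True, K = True, Q = False, H = True, N = True, W = False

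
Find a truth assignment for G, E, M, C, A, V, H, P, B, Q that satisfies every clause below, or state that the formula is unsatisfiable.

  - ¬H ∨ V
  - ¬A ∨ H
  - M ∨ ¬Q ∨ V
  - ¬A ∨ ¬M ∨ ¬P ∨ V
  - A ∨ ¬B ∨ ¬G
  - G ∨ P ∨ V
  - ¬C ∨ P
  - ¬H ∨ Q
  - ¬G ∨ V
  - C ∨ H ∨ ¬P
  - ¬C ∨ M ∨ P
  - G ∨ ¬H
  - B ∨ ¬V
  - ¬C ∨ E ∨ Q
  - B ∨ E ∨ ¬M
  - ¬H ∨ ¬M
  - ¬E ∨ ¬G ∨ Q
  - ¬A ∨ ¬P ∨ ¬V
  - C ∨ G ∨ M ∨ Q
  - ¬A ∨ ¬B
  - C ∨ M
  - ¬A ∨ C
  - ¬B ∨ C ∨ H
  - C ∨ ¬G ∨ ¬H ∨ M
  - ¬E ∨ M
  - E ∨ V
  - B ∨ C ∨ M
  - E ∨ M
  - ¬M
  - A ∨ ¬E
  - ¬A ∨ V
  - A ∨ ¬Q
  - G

Unsatisfiable — no assignment works.

Case G = True:
  (¬G ∨ V) forces V = True.
  (B ∨ ¬V) forces B = True.
  (A ∨ ¬B ∨ ¬G) forces A = True.
  Clause (¬A ∨ ¬B) is falsified — contradiction.
Case G = False:
  Clause (G) is falsified — contradiction.
Both cases fail, so the formula is unsatisfiable.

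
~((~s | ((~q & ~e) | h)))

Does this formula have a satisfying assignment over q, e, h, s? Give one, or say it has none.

q: True; e: False; h: False; s: True

  ~((~s | ((~q & ~e) | h))) = True
    ~s | ((~q & ~e) | h) = False
      ~s = False
      (~q & ~e) | h = False
        ~q & ~e = False
          ~q = False
          ~e = True
The formula evaluates to True.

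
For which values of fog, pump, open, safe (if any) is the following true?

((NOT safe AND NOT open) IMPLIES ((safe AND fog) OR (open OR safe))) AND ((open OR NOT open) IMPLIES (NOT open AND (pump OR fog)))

fog: False, pump: True, open: False, safe: True

  (NOT safe AND NOT open) IMPLIES ((safe AND fog) OR (open OR safe)) = True
    NOT safe AND NOT open = False
      NOT safe = False
      NOT open = True
    (safe AND fog) OR (open OR safe) = True
      safe AND fog = False
      open OR safe = True
  (open OR NOT open) IMPLIES (NOT open AND (pump OR fog)) = True
    open OR NOT open = True
      NOT open = True
    NOT open AND (pump OR fog) = True
      NOT open = True
      pump OR fog = True
Both conjuncts True, so the formula holds.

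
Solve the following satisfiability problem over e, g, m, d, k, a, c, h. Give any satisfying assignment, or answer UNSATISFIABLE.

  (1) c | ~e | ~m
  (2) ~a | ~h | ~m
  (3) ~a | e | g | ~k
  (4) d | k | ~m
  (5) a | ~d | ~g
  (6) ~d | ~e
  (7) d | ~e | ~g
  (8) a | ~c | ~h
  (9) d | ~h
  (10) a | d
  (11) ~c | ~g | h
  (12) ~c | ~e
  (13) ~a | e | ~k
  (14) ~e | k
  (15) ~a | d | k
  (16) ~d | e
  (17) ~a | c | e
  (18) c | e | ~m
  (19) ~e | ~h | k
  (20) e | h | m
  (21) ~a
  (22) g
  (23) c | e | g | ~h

Case g = True:
  (~a) forces a = False.
  (a | ~d | ~g) forces d = False.
  Clause (a | d) is falsified — contradiction.
Case g = False:
  Clause (g) is falsified — contradiction.
Both cases fail, so the formula is unsatisfiable.

UNSATISFIABLE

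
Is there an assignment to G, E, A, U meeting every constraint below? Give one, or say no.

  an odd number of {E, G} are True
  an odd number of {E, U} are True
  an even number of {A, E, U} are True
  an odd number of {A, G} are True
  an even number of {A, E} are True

G = False, E = True, A = True, U = False

{E, G}: 1 true → odd ✓
{E, U}: 1 true → odd ✓
{A, E, U}: 2 true → even ✓
{A, G}: 1 true → odd ✓
{A, E}: 2 true → even ✓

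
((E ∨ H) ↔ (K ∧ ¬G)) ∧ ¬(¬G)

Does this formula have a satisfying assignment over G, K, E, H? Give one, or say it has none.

G = True; K = True; E = False; H = False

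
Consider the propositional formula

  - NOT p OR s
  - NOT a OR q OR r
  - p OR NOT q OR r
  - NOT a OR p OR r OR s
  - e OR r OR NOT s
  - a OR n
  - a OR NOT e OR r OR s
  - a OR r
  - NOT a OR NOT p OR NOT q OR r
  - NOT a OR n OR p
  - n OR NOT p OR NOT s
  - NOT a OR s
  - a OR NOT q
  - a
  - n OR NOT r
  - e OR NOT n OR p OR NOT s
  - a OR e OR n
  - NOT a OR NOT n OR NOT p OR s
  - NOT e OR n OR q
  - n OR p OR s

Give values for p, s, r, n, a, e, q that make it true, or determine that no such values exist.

Unit clause (a) forces a = True.
In (NOT a OR s) only s is left, so s = True.
Set p = False.
  then (NOT a OR n OR p) forces n = True.
  then (e OR NOT n OR p OR NOT s) forces e = True.
Try r = False:
  (NOT a OR q OR r) forces q = True.
  clause (p OR NOT q OR r) is falsified — backtrack.
So r = True.
Set q = False.
All clauses satisfied.

p=F, s=T, r=T, n=T, a=T, e=T, q=F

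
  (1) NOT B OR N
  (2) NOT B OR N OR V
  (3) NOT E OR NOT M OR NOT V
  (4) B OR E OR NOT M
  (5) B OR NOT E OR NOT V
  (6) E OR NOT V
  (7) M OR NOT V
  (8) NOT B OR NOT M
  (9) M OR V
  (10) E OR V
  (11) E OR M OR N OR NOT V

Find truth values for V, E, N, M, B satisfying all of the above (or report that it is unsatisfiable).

V: False, E: True, N: True, M: True, B: False

Try V = True:
  (E OR NOT V) forces E = True.
  (NOT E OR NOT M OR NOT V) forces M = False.
  clause (M OR NOT V) is falsified — backtrack.
So V = False.
  then (M OR V) forces M = True.
  then (E OR V) forces E = True.
  then (NOT B OR NOT M) forces B = False.
Set N = True.
All clauses satisfied.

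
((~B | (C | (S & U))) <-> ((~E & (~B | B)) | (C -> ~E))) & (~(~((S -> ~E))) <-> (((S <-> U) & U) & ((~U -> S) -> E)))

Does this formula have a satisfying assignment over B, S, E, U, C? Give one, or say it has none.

B = False; S = True; E = True; U = False; C = False

  (~B | (C | (S & U))) <-> ((~E & (~B | B)) | (C -> ~E)) = True
    ~B | (C | (S & U)) = True
      ~B = True
      C | (S & U) = False
        S & U = False
    (~E & (~B | B)) | (C -> ~E) = True
      ~E & (~B | B) = False
        ~E = False
        ~B | B = True
          ~B = True
      C -> ~E = True
        ~E = False
  ~(~((S -> ~E))) <-> (((S <-> U) & U) & ((~U -> S) -> E)) = True
    ~(~((S -> ~E))) = False
      ~((S -> ~E)) = True
        S -> ~E = False
          ~E = False
    ((S <-> U) & U) & ((~U -> S) -> E) = False
      (S <-> U) & U = False
        S <-> U = False
      (~U -> S) -> E = True
        ~U -> S = True
          ~U = True
Both conjuncts True, so the formula holds.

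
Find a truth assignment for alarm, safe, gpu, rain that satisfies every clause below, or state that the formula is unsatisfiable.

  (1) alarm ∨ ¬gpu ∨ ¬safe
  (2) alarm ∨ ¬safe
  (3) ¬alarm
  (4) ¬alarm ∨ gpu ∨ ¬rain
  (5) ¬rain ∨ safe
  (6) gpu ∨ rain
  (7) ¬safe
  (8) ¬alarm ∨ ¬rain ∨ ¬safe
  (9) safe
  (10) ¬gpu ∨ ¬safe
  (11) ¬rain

No satisfying assignment exists.

Case safe = True:
  Clause (¬safe) is falsified — contradiction.
Case safe = False:
  Clause (safe) is falsified — contradiction.
Both cases fail, so the formula is unsatisfiable.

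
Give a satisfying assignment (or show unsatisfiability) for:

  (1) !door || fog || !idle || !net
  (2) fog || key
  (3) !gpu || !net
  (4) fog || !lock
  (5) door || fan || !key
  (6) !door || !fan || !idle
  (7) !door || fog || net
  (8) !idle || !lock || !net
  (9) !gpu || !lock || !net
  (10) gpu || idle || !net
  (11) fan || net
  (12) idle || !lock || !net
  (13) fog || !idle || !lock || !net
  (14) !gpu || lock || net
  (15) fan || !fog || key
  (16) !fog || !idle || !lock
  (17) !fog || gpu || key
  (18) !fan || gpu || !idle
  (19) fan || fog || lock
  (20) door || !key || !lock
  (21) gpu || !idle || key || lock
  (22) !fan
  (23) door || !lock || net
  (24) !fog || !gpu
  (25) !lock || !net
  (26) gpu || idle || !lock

lock = False, key = True, fan = False, net = True, door = True, gpu = False, idle = True, fog = True

Unit clause (!fan) forces fan = False.
In (fan || net) only net is left, so net = True.
In (!lock || !net) only !lock is left, so lock = False.
In (!gpu || !net) only !gpu is left, so gpu = False.
In (gpu || idle || !net) only idle is left, so idle = True.
In (fan || fog || lock) only fog is left, so fog = True.
In (gpu || !idle || key || lock) only key is left, so key = True.
In (door || fan || !key) only door is left, so door = True.
All clauses satisfied.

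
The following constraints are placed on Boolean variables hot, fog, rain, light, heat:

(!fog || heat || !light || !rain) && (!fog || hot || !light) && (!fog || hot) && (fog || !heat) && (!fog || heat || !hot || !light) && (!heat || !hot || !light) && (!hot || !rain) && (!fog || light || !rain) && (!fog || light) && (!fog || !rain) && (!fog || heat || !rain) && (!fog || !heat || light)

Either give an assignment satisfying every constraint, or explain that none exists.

Set hot = True.
  then (!hot || !rain) forces rain = False.
Try fog = True:
  (!fog || light) forces light = True.
  (!fog || heat || !hot || !light) forces heat = True.
  clause (!heat || !hot || !light) is falsified — backtrack.
So fog = False.
  then (fog || !heat) forces heat = False.
Set light = True.
All clauses satisfied.

hot = True; fog = False; rain = False; light = True; heat = False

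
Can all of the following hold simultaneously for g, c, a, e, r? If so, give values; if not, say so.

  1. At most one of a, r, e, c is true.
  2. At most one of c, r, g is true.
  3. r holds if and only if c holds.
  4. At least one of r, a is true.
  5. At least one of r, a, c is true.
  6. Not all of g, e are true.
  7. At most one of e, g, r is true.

g: True; c: False; a: True; e: False; r: False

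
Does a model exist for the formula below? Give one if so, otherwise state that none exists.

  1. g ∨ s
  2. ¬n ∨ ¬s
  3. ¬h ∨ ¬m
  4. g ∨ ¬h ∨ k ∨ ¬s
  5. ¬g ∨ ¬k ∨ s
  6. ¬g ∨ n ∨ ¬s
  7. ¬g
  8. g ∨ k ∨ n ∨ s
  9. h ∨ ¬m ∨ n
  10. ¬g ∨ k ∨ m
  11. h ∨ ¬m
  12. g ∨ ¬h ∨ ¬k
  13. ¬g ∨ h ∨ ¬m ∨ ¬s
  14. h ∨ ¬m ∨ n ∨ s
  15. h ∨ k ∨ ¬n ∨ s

n = False, g = False, m = False, s = True, k = True, h = False

Unit clause (¬g) forces g = False.
In (g ∨ s) only s is left, so s = True.
In (¬n ∨ ¬s) only ¬n is left, so n = False.
Try m = True:
  (¬h ∨ ¬m) forces h = False.
  clause (h ∨ ¬m ∨ n) is falsified — backtrack.
So m = False.
Set k = True.
  then (g ∨ ¬h ∨ ¬k) forces h = False.
All clauses satisfied.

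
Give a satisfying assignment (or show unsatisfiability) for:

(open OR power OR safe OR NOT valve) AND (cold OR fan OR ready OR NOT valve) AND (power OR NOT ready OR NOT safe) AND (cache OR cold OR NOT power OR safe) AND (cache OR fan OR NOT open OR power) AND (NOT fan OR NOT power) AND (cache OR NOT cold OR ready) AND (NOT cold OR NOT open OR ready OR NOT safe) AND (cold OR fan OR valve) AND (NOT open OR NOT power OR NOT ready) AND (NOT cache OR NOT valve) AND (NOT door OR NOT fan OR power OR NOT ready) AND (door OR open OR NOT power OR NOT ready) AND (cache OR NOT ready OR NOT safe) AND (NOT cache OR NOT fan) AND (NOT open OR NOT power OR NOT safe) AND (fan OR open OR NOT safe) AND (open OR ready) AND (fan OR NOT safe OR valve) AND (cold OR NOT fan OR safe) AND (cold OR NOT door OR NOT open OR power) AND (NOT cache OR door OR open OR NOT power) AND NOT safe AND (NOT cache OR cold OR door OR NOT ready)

cache = False; ready = True; safe = False; valve = True; door = True; fan = False; power = True; cold = True; open = False

Unit clause (NOT safe) forces safe = False.
Set cache = False.
Try ready = False:
  (cache OR NOT cold OR ready) forces cold = False.
  (cache OR cold OR NOT power OR safe) forces power = False.
  (open OR ready) forces open = True.
  (cache OR fan OR NOT open OR power) forces fan = True.
  clause (cold OR NOT fan OR safe) is falsified — backtrack.
So ready = True.
Set valve = True.
Set door = True.
Set fan = False.
Try power = False:
  (open OR power OR safe OR NOT valve) forces open = True.
  clause (cache OR fan OR NOT open OR power) is falsified — backtrack.
So power = True.
  then (cache OR cold OR NOT power OR safe) forces cold = True.
  then (NOT open OR NOT power OR NOT ready) forces open = False.
All clauses satisfied.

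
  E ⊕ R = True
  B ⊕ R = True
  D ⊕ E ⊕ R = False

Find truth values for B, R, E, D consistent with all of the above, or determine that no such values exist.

B = False, R = True, E = False, D = True

E ⊕ R = F ⊕ T = True ✓
B ⊕ R = F ⊕ T = True ✓
D ⊕ E ⊕ R = T ⊕ F ⊕ T = False ✓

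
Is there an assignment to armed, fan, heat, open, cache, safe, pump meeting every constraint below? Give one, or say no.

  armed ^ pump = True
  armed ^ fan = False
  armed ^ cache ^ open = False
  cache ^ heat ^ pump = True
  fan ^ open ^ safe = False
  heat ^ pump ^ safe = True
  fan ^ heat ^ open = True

armed = True, fan = True, heat = False, open = False, cache = True, safe = True, pump = False

armed ^ pump = T ^ F = True ✓
armed ^ fan = T ^ T = False ✓
armed ^ cache ^ open = T ^ T ^ F = False ✓
cache ^ heat ^ pump = T ^ F ^ F = True ✓
fan ^ open ^ safe = T ^ F ^ T = False ✓
heat ^ pump ^ safe = F ^ F ^ T = True ✓
fan ^ heat ^ open = T ^ F ^ F = True ✓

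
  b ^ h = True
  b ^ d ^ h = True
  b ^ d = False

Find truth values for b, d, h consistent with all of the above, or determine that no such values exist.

b: False; d: False; h: True

b ^ h = F ^ T = True ✓
b ^ d ^ h = F ^ F ^ T = True ✓
b ^ d = F ^ F = False ✓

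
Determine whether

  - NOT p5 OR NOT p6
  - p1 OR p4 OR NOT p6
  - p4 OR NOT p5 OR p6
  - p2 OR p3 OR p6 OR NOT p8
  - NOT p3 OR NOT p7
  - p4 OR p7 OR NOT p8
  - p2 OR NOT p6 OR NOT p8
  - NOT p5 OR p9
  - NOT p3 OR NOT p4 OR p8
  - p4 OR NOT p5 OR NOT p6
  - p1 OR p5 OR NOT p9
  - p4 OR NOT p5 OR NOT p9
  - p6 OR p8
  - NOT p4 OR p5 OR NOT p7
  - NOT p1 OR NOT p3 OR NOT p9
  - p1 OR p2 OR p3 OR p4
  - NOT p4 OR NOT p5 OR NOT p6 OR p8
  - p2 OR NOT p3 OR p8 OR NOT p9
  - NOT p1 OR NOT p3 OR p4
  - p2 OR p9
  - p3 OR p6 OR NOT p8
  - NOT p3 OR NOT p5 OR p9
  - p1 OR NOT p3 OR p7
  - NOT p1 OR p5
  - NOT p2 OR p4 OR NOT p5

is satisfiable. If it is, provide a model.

p1 = False, p2 = True, p3 = False, p4 = True, p5 = False, p6 = True, p7 = False, p8 = False, p9 = False

Set p1 = False.
Set p2 = True.
Try p3 = True:
  (NOT p3 OR NOT p7) forces p7 = False.
  clause (p1 OR NOT p3 OR p7) is falsified — backtrack.
So p3 = False.
Set p4 = True.
Try p5 = True:
  (NOT p5 OR NOT p6) forces p6 = False.
  (NOT p5 OR p9) forces p9 = True.
  (p6 OR p8) forces p8 = True.
  clause (p3 OR p6 OR NOT p8) is falsified — backtrack.
So p5 = False.
  then (p1 OR p5 OR NOT p9) forces p9 = False.
  then (NOT p4 OR p5 OR NOT p7) forces p7 = False.
Set p6 = True.
Set p8 = False.
All clauses satisfied.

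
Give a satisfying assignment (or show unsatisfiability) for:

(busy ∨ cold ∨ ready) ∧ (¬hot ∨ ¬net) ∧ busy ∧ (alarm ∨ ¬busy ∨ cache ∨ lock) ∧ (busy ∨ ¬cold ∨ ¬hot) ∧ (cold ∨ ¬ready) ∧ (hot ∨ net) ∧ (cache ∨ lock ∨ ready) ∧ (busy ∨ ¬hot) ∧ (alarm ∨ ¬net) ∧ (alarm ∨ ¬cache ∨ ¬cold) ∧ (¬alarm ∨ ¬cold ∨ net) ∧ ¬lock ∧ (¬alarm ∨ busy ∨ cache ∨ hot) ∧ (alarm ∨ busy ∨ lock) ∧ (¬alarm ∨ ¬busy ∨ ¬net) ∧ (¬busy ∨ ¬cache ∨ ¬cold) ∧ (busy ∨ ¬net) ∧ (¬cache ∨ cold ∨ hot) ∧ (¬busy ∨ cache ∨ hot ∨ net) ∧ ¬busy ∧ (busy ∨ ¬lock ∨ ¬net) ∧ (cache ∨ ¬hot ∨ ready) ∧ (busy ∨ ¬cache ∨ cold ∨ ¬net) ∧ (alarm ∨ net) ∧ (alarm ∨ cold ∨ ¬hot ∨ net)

The formula is unsatisfiable.

Case busy = True:
  Clause (¬busy) is falsified — contradiction.
Case busy = False:
  Clause (busy) is falsified — contradiction.
Both cases fail, so the formula is unsatisfiable.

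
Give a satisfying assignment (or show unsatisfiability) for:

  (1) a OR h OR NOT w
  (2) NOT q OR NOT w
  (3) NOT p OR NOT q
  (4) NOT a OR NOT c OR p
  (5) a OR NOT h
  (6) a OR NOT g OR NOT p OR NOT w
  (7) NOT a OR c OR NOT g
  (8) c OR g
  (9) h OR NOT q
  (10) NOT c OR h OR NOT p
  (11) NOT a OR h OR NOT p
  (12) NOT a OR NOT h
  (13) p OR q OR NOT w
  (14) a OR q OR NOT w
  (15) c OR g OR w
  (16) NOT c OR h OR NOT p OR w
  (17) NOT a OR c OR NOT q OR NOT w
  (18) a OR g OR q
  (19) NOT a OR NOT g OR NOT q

Set c = True.
Set g = True.
Try p = True:
  (NOT p OR NOT q) forces q = False.
  (NOT c OR h OR NOT p) forces h = True.
  (a OR NOT h) forces a = True.
  clause (NOT a OR NOT h) is falsified — backtrack.
So p = False.
  then (NOT a OR NOT c OR p) forces a = False.
  then (a OR NOT h) forces h = False.
  then (h OR NOT q) forces q = False.
  then (p OR q OR NOT w) forces w = False.
All clauses satisfied.

c=T, g=T, p=F, h=F, a=F, w=F, q=F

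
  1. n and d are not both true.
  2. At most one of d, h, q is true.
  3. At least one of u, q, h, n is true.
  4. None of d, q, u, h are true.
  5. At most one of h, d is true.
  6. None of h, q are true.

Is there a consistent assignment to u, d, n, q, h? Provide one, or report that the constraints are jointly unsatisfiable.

u=F, d=F, n=T, q=F, h=F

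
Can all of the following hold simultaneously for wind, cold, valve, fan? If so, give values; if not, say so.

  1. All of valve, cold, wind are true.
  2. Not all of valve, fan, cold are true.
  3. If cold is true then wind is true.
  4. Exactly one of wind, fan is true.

wind: True, cold: True, valve: True, fan: False

  (1) {valve, cold, wind}: all 3 true ✓
  (2) {valve, fan, cold}: 2/3 true — not all ✓
  (3) cold=T ⇒ wind: T ✓
  (4) {wind, fan}: 1 true — exactly one ✓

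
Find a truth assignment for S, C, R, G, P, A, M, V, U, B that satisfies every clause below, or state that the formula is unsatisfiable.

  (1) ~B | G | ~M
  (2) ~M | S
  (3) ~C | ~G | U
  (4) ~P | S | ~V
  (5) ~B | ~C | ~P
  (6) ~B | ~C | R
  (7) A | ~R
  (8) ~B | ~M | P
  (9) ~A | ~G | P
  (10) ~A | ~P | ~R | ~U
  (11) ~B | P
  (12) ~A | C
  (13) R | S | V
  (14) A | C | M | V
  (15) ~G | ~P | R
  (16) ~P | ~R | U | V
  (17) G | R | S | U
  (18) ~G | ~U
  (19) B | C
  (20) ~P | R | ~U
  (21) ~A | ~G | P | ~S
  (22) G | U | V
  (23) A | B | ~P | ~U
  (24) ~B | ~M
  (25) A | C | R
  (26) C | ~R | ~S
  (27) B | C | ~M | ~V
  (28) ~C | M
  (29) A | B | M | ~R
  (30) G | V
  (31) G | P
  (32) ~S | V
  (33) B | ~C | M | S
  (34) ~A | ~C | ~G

S = True, C = True, R = False, G = False, P = True, A = False, M = True, V = True, U = False, B = False

Set S = True.
  then (~S | V) forces V = True.
Set C = True.
  then (~C | M) forces M = True.
  then (~B | ~M) forces B = False.
Set R = False.
Try G = True:
  (~C | ~G | U) forces U = True.
  clause (~G | ~U) is falsified — backtrack.
So G = False.
  then (G | P) forces P = True.
  then (~P | R | ~U) forces U = False.
Set A = False.
All clauses satisfied.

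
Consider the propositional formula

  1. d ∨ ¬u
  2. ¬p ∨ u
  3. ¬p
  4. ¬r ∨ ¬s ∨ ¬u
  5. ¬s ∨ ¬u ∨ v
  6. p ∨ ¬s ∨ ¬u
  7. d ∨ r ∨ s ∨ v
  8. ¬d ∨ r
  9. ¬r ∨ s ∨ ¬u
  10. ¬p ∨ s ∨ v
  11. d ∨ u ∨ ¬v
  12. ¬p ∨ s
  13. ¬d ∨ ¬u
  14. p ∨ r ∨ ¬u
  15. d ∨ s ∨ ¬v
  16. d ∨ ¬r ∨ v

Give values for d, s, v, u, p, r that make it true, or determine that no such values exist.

d=T, s=T, v=F, u=F, p=F, r=T

Unit clause (¬p) forces p = False.
Set d = True.
  then (¬d ∨ r) forces r = True.
  then (¬d ∨ ¬u) forces u = False.
Set s = True.
Set v = False.
All clauses satisfied.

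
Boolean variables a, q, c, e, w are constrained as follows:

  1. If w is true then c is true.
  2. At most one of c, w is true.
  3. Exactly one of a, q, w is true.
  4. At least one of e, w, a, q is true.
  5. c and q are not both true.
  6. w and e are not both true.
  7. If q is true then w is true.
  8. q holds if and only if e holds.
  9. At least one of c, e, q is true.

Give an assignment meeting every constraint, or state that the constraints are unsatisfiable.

a = True; q = False; c = True; e = False; w = False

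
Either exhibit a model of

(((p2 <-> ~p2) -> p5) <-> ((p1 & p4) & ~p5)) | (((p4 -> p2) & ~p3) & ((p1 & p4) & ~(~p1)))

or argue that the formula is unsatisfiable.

p1 = True, p2 = True, p3 = True, p4 = True, p5 = False

  (((p2 <-> ~p2) -> p5) <-> ((p1 & p4) & ~p5)) | (((p4 -> p2) & ~p3) & ((p1 & p4) & ~(~p1))) = True
    ((p2 <-> ~p2) -> p5) <-> ((p1 & p4) & ~p5) = True
      (p2 <-> ~p2) -> p5 = True
        p2 <-> ~p2 = False
          ~p2 = False
      (p1 & p4) & ~p5 = True
        p1 & p4 = True
        ~p5 = True
    ((p4 -> p2) & ~p3) & ((p1 & p4) & ~(~p1)) = False
      (p4 -> p2) & ~p3 = False
        p4 -> p2 = True
        ~p3 = False
      (p1 & p4) & ~(~p1) = True
        p1 & p4 = True
        ~(~p1) = True
          ~p1 = False
The formula evaluates to True.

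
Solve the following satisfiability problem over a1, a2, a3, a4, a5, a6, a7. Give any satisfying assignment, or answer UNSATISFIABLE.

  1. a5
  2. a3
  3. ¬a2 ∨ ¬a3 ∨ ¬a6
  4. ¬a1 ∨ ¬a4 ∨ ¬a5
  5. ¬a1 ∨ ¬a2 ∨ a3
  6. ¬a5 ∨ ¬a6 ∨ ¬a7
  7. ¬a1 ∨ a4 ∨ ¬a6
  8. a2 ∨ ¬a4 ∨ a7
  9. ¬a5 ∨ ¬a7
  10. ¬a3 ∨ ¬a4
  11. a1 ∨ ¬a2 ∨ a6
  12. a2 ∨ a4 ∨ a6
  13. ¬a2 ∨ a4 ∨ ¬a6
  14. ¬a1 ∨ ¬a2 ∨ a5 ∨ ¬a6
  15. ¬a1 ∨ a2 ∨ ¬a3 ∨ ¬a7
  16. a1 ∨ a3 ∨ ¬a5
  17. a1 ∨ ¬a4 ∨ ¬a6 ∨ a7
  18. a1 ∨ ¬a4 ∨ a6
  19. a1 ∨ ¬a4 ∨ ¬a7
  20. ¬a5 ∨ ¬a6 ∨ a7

a1 = True, a2 = True, a3 = True, a4 = False, a5 = True, a6 = False, a7 = False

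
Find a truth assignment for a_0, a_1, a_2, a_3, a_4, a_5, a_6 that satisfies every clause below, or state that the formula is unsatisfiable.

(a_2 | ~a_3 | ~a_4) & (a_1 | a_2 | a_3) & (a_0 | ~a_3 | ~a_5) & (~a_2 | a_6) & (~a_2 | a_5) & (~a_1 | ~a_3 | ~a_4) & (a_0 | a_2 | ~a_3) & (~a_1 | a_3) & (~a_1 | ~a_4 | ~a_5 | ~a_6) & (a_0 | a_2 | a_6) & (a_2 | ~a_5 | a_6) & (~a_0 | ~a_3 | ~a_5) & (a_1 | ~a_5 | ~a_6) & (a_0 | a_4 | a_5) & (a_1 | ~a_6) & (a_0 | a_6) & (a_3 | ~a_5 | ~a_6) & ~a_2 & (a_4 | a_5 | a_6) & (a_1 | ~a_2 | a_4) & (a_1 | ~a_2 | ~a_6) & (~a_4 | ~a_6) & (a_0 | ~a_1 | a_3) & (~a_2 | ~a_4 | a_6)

Unit clause (~a_2) forces a_2 = False.
Try a_0 = False:
  (a_0 | a_2 | ~a_3) forces a_3 = False.
  (a_1 | a_2 | a_3) forces a_1 = True.
  clause (~a_1 | a_3) is falsified — backtrack.
So a_0 = True.
Set a_1 = True.
  then (~a_1 | a_3) forces a_3 = True.
  then (~a_0 | ~a_3 | ~a_5) forces a_5 = False.
  then (a_2 | ~a_3 | ~a_4) forces a_4 = False.
  then (a_4 | a_5 | a_6) forces a_6 = True.
All clauses satisfied.

a_0=T, a_1=T, a_2=F, a_3=T, a_4=F, a_5=F, a_6=T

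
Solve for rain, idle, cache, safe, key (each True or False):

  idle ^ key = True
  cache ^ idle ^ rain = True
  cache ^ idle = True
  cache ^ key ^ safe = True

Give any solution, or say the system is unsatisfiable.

rain: False; idle: True; cache: False; safe: True; key: False

idle ^ key = T ^ F = True ✓
cache ^ idle ^ rain = F ^ T ^ F = True ✓
cache ^ idle = F ^ T = True ✓
cache ^ key ^ safe = F ^ F ^ T = True ✓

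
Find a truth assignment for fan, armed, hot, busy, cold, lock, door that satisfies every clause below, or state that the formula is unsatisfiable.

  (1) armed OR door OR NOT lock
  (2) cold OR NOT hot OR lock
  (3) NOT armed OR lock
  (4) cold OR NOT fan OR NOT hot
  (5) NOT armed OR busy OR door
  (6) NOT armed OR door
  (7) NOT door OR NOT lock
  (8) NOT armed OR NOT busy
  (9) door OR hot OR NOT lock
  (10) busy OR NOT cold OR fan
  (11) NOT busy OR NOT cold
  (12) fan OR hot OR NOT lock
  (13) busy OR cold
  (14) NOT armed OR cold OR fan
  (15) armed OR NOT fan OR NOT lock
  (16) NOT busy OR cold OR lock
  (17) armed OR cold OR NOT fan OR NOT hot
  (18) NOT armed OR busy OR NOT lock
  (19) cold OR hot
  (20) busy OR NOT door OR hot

fan = True, armed = False, hot = False, busy = False, cold = True, lock = False, door = False

Set fan = True.
Try armed = True:
  (NOT armed OR lock) forces lock = True.
  (NOT armed OR door) forces door = True.
  clause (NOT door OR NOT lock) is falsified — backtrack.
So armed = False.
  then (armed OR NOT fan OR NOT lock) forces lock = False.
Set hot = False.
  then (cold OR hot) forces cold = True.
  then (NOT busy OR NOT cold) forces busy = False.
  then (busy OR NOT door OR hot) forces door = False.
All clauses satisfied.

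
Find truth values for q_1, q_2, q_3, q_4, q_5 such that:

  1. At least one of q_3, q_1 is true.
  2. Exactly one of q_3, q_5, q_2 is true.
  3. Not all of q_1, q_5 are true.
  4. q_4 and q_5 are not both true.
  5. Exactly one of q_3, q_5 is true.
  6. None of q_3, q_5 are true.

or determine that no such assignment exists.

Case q_5 = True:
  Constraint (6) is violated (q_5=T) — contradiction.
Case q_5 = False:
  (5) with q_5=F forces q_3 = True.
  Constraint (6) is violated (q_3=T) — contradiction.
Both cases fail — unsatisfiable.

The formula is unsatisfiable.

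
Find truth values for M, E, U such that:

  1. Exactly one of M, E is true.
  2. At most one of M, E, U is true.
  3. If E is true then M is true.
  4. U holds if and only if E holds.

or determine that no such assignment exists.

M = True; E = False; U = False

  (1) {M, E}: 1 true — exactly one ✓
  (2) {M, E, U}: 1 true — at most one ✓
  (3) E=F ⇒ M: vacuous ✓
  (4) U=F, E=F — same ✓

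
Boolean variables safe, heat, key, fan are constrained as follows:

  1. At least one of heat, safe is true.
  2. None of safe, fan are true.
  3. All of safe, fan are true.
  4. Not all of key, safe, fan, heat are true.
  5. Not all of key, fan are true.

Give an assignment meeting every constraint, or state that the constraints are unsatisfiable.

Case safe = True:
  Constraint (2) is violated (safe=T) — contradiction.
Case safe = False:
  Constraint (3) is violated (safe=F) — contradiction.
Both cases fail — unsatisfiable.

UNSATISFIABLE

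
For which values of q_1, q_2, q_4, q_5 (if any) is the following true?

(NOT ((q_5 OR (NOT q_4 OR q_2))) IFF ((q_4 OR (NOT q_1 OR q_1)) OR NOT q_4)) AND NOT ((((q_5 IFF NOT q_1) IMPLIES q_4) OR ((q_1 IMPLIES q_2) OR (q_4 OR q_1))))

The conjunct NOT ((((q_5 IFF NOT q_1) IMPLIES q_4) OR ((q_1 IMPLIES q_2) OR (q_4 OR q_1)))) is unsatisfiable on its own:
  q_1 = True: this becomes NOT (((NOT q_5 IMPLIES q_4) OR True)) = False.
  q_1 = False: this becomes NOT (((q_5 IMPLIES q_4) OR True)) = False.
So the whole conjunction is unsatisfiable.

The formula is unsatisfiable.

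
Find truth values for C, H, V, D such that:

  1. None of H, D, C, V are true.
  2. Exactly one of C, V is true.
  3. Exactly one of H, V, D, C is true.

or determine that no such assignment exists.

The formula is unsatisfiable.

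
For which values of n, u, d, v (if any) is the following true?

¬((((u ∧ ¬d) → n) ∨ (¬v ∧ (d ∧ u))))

n = False, u = True, d = False, v = False

  ¬((((u ∧ ¬d) → n) ∨ (¬v ∧ (d ∧ u)))) = True
    ((u ∧ ¬d) → n) ∨ (¬v ∧ (d ∧ u)) = False
      (u ∧ ¬d) → n = False
        u ∧ ¬d = True
          ¬d = True
      ¬v ∧ (d ∧ u) = False
        ¬v = True
        d ∧ u = False
The formula evaluates to True.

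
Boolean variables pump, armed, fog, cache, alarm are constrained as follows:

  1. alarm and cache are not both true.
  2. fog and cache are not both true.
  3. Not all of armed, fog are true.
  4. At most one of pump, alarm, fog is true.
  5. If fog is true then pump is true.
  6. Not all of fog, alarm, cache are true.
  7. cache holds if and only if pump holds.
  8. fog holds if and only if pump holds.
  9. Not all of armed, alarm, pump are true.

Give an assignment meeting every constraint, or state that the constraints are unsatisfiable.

pump = False; armed = False; fog = False; cache = False; alarm = True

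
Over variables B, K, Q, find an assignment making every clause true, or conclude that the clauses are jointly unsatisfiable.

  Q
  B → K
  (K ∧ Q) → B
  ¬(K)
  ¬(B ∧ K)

B=F, K=F, Q=T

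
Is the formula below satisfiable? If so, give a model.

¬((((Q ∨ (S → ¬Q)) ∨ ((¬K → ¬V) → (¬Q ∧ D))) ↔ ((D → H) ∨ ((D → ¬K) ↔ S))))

D: True, K: False, Q: False, H: False, V: False, S: False

  ¬((((Q ∨ (S → ¬Q)) ∨ ((¬K → ¬V) → (¬Q ∧ D))) ↔ ((D → H) ∨ ((D → ¬K) ↔ S)))) = True
    ((Q ∨ (S → ¬Q)) ∨ ((¬K → ¬V) → (¬Q ∧ D))) ↔ ((D → H) ∨ ((D → ¬K) ↔ S)) = False
      (Q ∨ (S → ¬Q)) ∨ ((¬K → ¬V) → (¬Q ∧ D)) = True
        Q ∨ (S → ¬Q) = True
          S → ¬Q = True
            ¬Q = True
        (¬K → ¬V) → (¬Q ∧ D) = True
          ¬K → ¬V = True
            ¬K = True
            ¬V = True
          ¬Q ∧ D = True
            ¬Q = True
      (D → H) ∨ ((D → ¬K) ↔ S) = False
        D → H = False
        (D → ¬K) ↔ S = False
          D → ¬K = True
            ¬K = True
The formula evaluates to True.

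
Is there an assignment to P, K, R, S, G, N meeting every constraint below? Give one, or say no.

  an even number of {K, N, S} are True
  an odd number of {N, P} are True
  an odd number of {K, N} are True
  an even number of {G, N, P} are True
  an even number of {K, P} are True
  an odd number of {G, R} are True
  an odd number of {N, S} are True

P = True, K = True, R = False, S = True, G = True, N = False

{K, N, S}: 2 true → even ✓
{N, P}: 1 true → odd ✓
{K, N}: 1 true → odd ✓
{G, N, P}: 2 true → even ✓
{K, P}: 2 true → even ✓
{G, R}: 1 true → odd ✓
{N, S}: 1 true → odd ✓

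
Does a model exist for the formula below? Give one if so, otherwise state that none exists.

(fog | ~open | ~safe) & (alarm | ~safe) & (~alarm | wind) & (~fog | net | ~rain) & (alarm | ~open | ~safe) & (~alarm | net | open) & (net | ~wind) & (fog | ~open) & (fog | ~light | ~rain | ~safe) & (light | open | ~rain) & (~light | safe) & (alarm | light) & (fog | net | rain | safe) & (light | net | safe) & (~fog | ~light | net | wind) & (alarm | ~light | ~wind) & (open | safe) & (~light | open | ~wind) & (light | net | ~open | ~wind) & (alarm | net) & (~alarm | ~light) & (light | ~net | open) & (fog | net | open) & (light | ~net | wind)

net = True; light = False; rain = False; open = True; alarm = True; wind = True; fog = True; safe = True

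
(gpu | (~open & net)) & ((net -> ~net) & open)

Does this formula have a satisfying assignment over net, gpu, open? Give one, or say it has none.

net = False, gpu = True, open = True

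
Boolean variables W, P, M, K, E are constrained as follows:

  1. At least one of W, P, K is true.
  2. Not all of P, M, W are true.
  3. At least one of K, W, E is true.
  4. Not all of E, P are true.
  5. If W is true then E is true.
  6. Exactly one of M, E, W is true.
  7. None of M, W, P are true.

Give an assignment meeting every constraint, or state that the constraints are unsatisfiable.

W = False, P = False, M = False, K = True, E = True

  (1) {W, P, K}: 1 true — at least one ✓
  (2) {P, M, W}: 0/3 true — not all ✓
  (3) {K, W, E}: 2 true — at least one ✓
  (4) {E, P}: 1/2 true — not all ✓
  (5) W=F ⇒ E: vacuous ✓
  (6) {M, E, W}: 1 true — exactly one ✓
  (7) {M, W, P}: 0 true — none ✓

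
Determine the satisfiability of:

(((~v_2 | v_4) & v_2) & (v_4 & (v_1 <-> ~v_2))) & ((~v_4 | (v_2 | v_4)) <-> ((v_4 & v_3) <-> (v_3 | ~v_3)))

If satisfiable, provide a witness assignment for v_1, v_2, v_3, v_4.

v_1 = False, v_2 = True, v_3 = True, v_4 = True

  ((~v_2 | v_4) & v_2) & (v_4 & (v_1 <-> ~v_2)) = True
    (~v_2 | v_4) & v_2 = True
      ~v_2 | v_4 = True
        ~v_2 = False
    v_4 & (v_1 <-> ~v_2) = True
      v_1 <-> ~v_2 = True
        ~v_2 = False
  (~v_4 | (v_2 | v_4)) <-> ((v_4 & v_3) <-> (v_3 | ~v_3)) = True
    ~v_4 | (v_2 | v_4) = True
      ~v_4 = False
      v_2 | v_4 = True
    (v_4 & v_3) <-> (v_3 | ~v_3) = True
      v_4 & v_3 = True
      v_3 | ~v_3 = True
        ~v_3 = False
Both conjuncts True, so the formula holds.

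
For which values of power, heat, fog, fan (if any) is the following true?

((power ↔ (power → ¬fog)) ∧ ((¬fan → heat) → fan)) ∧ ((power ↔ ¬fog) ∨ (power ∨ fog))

power: True; heat: True; fog: False; fan: True

  (power ↔ (power → ¬fog)) ∧ ((¬fan → heat) → fan) = True
    power ↔ (power → ¬fog) = True
      power → ¬fog = True
        ¬fog = True
    (¬fan → heat) → fan = True
      ¬fan → heat = True
        ¬fan = False
  (power ↔ ¬fog) ∨ (power ∨ fog) = True
    power ↔ ¬fog = True
      ¬fog = True
    power ∨ fog = True
Both conjuncts True, so the formula holds.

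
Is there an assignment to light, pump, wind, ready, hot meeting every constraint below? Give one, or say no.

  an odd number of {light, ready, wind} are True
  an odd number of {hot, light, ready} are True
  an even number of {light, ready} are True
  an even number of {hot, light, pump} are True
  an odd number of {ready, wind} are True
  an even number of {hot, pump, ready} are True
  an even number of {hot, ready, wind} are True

light = False, pump = True, wind = True, ready = False, hot = True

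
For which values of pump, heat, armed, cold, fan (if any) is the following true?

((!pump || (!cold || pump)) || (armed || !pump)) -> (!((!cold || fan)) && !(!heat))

pump = False; heat = True; armed = True; cold = True; fan = False

  ((!pump || (!cold || pump)) || (armed || !pump)) -> (!((!cold || fan)) && !(!heat)) = True
    (!pump || (!cold || pump)) || (armed || !pump) = True
      !pump || (!cold || pump) = True
        !pump = True
        !cold || pump = False
          !cold = False
      armed || !pump = True
        !pump = True
    !((!cold || fan)) && !(!heat) = True
      !((!cold || fan)) = True
        !cold || fan = False
          !cold = False
      !(!heat) = True
        !heat = False
The formula evaluates to True.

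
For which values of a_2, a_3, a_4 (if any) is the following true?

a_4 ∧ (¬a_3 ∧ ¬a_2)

a_2: False, a_3: False, a_4: True

  ¬a_3 ∧ ¬a_2 = True
    ¬a_3 = True
    ¬a_2 = True
Both conjuncts True, so the formula holds.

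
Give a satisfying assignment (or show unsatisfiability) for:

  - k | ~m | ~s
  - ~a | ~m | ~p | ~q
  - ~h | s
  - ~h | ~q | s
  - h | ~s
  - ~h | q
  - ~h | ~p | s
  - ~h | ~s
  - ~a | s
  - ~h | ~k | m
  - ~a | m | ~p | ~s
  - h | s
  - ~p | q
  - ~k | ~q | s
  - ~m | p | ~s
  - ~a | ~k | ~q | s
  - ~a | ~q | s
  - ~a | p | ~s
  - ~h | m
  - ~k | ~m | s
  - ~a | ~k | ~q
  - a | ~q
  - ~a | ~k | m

Unsatisfiable — no assignment works.

Case h = True:
  (~h | s) forces s = True.
  Clause (~h | ~s) is falsified — contradiction.
Case h = False:
  (h | ~s) forces s = False.
  Clause (h | s) is falsified — contradiction.
Both cases fail, so the formula is unsatisfiable.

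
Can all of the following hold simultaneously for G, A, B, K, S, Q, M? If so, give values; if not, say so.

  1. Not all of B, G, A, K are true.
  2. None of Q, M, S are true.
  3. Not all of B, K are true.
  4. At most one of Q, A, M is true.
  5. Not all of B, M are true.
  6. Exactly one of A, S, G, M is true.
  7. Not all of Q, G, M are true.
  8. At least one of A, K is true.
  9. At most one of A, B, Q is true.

G: False; A: True; B: False; K: False; S: False; Q: False; M: False

  (1) {B, G, A, K}: 1/4 true — not all ✓
  (2) {Q, M, S}: 0 true — none ✓
  (3) {B, K}: 0/2 true — not all ✓
  (4) {Q, A, M}: 1 true — at most one ✓
  (5) {B, M}: 0/2 true — not all ✓
  (6) {A, S, G, M}: 1 true — exactly one ✓
  (7) {Q, G, M}: 0/3 true — not all ✓
  (8) {A, K}: 1 true — at least one ✓
  (9) {A, B, Q}: 1 true — at most one ✓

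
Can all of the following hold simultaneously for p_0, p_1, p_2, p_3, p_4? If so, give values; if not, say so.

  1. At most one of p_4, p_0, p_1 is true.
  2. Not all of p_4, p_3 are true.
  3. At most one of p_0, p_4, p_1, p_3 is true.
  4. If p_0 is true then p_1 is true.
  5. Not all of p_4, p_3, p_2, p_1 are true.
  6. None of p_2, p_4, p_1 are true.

p_0 = False; p_1 = False; p_2 = False; p_3 = False; p_4 = False

  (1) {p_4, p_0, p_1}: 0 true — at most one ✓
  (2) {p_4, p_3}: 0/2 true — not all ✓
  (3) {p_0, p_4, p_1, p_3}: 0 true — at most one ✓
  (4) p_0=F ⇒ p_1: vacuous ✓
  (5) {p_4, p_3, p_2, p_1}: 0/4 true — not all ✓
  (6) {p_2, p_4, p_1}: 0 true — none ✓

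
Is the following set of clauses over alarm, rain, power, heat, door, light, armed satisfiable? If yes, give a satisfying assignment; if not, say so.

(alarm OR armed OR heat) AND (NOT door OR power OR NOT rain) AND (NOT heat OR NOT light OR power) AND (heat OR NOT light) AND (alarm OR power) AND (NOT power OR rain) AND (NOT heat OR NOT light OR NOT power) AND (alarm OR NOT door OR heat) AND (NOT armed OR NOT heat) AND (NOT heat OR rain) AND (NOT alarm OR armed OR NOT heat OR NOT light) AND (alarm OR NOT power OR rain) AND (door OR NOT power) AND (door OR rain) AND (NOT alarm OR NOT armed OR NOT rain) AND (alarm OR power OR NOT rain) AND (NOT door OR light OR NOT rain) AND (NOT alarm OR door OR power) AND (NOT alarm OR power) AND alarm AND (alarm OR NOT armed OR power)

Case power = True:
  (NOT power OR rain) forces rain = True.
  (door OR NOT power) forces door = True.
  (NOT door OR light OR NOT rain) forces light = True.
  (heat OR NOT light) forces heat = True.
  Clause (NOT heat OR NOT light OR NOT power) is falsified — contradiction.
Case power = False:
  (alarm OR power) forces alarm = True.
  Clause (NOT alarm OR power) is falsified — contradiction.
Both cases fail, so the formula is unsatisfiable.

Unsatisfiable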